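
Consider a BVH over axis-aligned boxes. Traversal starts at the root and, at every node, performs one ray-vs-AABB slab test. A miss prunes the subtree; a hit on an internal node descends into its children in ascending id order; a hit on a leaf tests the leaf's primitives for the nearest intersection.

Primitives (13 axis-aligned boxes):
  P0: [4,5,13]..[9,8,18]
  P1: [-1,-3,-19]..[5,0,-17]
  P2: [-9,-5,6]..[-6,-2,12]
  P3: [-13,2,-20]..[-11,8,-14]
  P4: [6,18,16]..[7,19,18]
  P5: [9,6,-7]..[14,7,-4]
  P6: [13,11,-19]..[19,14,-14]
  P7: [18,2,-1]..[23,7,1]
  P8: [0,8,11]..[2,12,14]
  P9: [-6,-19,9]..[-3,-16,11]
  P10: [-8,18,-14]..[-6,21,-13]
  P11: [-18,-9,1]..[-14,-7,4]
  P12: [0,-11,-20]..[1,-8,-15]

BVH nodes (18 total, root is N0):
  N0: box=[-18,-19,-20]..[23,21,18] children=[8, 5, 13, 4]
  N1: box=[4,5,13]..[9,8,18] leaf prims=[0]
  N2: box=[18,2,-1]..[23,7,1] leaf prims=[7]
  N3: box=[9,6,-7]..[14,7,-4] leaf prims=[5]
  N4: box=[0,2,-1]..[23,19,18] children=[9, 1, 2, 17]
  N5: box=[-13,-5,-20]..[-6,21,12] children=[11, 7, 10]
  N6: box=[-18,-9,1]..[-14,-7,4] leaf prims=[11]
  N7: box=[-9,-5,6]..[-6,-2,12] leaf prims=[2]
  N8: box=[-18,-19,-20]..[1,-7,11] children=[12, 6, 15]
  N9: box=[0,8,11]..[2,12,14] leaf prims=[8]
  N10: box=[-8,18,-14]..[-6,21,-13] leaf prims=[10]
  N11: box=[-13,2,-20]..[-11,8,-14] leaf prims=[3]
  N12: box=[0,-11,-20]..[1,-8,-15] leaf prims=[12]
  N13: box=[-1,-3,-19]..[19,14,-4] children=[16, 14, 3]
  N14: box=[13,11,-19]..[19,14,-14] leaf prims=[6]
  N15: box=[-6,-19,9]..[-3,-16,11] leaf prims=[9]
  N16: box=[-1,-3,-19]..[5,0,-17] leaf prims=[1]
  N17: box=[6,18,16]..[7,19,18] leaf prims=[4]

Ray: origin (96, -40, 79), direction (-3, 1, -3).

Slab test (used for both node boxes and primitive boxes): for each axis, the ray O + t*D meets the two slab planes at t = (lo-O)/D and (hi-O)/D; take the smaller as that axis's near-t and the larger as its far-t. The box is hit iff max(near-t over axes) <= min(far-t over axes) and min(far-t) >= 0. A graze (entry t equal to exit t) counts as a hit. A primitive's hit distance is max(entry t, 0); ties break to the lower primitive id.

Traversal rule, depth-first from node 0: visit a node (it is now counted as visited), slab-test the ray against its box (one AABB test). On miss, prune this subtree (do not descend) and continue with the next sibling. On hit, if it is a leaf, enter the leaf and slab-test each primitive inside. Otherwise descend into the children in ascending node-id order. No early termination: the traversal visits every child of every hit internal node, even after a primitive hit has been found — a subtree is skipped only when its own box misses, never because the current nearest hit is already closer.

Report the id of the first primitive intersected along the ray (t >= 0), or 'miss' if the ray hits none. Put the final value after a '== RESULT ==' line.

Walk:
N0 x:[73/3,38] y:[21,61] z:[61/3,33] -> hit [73/3,33], descend [4, 5, 8, 13]
  N4 x:[73/3,32] y:[42,59] z:[61/3,80/3] -> miss, prune
  N5 x:[34,109/3] y:[35,61] z:[67/3,33] -> miss, prune
  N8 x:[95/3,38] y:[21,33] z:[68/3,33] -> hit [95/3,33], descend [6, 12, 15]
    N6 x:[110/3,38] y:[31,33] z:[25,26] -> miss, prune
    N12 x:[95/3,32] y:[29,32] z:[94/3,33] -> hit [95/3,32] leaf, test {P12@t=95/3}
    N15 x:[33,34] y:[21,24] z:[68/3,70/3] -> miss, prune
  N13 x:[77/3,97/3] y:[37,54] z:[83/3,98/3] -> miss, prune

Summary -> nodes [0, 4, 5, 8, 6, 12, 15, 13]; box-tests=8; leaf-entries=1; first=P12

== RESULT ==
12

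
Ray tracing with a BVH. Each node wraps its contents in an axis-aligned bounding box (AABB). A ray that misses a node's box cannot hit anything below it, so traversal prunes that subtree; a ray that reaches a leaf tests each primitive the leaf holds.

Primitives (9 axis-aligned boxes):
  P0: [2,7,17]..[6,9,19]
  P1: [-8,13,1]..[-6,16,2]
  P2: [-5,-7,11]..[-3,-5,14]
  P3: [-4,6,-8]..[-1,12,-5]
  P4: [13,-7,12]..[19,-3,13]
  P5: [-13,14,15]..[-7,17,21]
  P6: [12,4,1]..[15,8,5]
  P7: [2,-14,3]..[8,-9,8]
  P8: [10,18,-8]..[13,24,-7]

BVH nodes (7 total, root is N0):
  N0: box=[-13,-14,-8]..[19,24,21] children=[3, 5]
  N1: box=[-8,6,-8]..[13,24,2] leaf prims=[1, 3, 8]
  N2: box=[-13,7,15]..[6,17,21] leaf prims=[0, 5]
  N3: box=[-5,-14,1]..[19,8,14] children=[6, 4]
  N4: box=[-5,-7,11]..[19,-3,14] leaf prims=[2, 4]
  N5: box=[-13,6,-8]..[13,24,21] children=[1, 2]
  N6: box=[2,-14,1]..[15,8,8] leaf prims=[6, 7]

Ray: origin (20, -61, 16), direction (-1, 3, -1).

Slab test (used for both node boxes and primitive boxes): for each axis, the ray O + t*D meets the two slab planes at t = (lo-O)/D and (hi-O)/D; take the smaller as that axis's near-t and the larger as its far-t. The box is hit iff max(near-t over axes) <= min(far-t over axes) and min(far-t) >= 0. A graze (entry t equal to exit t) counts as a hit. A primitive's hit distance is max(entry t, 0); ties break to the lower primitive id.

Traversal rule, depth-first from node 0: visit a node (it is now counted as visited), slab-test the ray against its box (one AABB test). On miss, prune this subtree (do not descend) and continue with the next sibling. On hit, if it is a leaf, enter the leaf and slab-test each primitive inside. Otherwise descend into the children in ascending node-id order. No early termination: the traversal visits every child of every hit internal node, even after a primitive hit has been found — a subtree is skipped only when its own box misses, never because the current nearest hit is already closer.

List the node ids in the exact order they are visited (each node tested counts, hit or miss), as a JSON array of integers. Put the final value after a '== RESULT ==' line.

Walk:
N0 x:[1,33] y:[47/3,85/3] z:[-5,24] -> hit [47/3,24], descend [3, 5]
  N3 x:[1,25] y:[47/3,23] z:[2,15] -> miss, prune
  N5 x:[7,33] y:[67/3,85/3] z:[-5,24] -> hit [67/3,24], descend [1, 2]
    N1 x:[7,28] y:[67/3,85/3] z:[14,24] -> hit [67/3,24] leaf, test {P1(miss), P3@t=67/3, P8(miss)}
    N2 x:[14,33] y:[68/3,26] z:[-5,1] -> miss, prune

order=[0, 3, 5, 1, 2]  |boxes|=5  |leaves|=1  hit=P3

== RESULT ==
[0, 3, 5, 1, 2]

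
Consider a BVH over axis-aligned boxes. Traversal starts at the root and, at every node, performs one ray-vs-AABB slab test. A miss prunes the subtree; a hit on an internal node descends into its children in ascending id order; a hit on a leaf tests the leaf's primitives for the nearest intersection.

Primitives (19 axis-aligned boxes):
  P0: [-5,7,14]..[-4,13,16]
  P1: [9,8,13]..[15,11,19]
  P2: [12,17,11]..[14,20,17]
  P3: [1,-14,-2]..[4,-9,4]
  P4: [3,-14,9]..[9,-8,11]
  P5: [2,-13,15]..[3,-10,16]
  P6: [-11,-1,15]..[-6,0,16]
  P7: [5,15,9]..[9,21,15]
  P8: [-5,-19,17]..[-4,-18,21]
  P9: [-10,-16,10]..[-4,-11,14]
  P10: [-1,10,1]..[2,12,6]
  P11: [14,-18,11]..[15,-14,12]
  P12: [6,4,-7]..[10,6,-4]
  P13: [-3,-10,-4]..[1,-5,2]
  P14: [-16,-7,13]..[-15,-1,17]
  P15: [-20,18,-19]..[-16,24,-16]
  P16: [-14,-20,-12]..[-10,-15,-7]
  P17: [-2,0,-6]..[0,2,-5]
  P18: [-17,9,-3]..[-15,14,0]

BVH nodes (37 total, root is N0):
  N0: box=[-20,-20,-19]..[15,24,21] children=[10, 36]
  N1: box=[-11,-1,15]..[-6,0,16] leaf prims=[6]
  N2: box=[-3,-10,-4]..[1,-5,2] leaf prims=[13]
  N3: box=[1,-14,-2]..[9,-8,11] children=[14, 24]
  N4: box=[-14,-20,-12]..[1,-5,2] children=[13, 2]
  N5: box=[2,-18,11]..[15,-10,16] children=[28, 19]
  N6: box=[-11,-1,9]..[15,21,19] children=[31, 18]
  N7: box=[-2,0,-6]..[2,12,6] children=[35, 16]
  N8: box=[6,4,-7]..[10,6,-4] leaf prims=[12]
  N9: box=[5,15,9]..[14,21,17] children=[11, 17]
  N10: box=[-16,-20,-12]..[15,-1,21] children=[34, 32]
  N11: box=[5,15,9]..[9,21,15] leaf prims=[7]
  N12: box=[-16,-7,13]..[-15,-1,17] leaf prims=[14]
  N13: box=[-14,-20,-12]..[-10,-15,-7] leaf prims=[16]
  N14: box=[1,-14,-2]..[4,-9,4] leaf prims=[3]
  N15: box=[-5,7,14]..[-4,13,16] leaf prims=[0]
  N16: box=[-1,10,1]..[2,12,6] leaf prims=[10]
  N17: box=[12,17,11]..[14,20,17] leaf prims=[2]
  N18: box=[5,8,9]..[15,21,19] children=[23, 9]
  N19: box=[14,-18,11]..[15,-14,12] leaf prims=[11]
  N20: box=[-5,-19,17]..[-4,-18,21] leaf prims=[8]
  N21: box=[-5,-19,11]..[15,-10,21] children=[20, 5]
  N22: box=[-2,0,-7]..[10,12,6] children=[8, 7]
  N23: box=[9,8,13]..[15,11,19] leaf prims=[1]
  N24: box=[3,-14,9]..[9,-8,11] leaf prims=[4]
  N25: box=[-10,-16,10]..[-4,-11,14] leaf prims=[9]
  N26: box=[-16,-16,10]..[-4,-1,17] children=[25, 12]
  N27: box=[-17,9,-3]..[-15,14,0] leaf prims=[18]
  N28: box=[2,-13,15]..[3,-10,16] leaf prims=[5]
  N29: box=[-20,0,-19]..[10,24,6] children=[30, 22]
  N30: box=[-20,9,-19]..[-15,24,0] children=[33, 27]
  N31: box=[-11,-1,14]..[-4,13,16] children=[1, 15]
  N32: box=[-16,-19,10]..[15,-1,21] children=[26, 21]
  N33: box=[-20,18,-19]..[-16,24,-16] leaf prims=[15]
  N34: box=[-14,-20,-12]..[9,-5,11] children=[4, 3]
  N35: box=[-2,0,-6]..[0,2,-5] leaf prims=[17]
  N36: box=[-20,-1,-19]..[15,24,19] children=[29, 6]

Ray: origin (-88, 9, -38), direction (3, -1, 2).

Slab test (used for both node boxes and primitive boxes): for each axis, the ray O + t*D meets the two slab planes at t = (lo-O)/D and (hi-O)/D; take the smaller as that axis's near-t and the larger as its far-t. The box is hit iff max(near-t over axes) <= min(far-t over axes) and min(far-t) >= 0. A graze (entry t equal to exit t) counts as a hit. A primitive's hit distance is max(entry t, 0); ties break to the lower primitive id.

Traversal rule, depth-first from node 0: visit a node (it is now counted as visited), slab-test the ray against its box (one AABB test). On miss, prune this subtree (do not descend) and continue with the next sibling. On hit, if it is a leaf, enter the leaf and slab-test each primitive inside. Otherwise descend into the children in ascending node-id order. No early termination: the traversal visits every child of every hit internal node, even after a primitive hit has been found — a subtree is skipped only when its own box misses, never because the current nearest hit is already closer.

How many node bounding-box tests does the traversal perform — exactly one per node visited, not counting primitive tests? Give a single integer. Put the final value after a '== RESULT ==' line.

Trace the traversal:
N0 x:[68/3,103/3] y:[-15,29] z:[19/2,59/2] -> hit [68/3,29], descend [10, 36]
  N10 x:[24,103/3] y:[10,29] z:[13,59/2] -> hit [24,29], descend [32, 34]
    N32 x:[24,103/3] y:[10,28] z:[24,59/2] -> hit [24,28], descend [21, 26]
      N21 x:[83/3,103/3] y:[19,28] z:[49/2,59/2] -> hit [83/3,28], descend [5, 20]
        N5 x:[30,103/3] y:[19,27] z:[49/2,27] -> miss, prune
        N20 x:[83/3,28] y:[27,28] z:[55/2,59/2] -> hit [83/3,28] leaf, test {P8@t=83/3}
      N26 x:[24,28] y:[10,25] z:[24,55/2] -> hit [24,25], descend [12, 25]
        N12 x:[24,73/3] y:[10,16] z:[51/2,55/2] -> miss, prune
        N25 x:[26,28] y:[20,25] z:[24,26] -> miss, prune
    N34 x:[74/3,97/3] y:[14,29] z:[13,49/2] -> miss, prune
  N36 x:[68/3,103/3] y:[-15,10] z:[19/2,57/2] -> miss, prune

11 AABB tests over nodes [0, 10, 32, 21, 5, 20, 26, 12, 25, 34, 36]; 1 leaf entered; closest P8.

== RESULT ==
11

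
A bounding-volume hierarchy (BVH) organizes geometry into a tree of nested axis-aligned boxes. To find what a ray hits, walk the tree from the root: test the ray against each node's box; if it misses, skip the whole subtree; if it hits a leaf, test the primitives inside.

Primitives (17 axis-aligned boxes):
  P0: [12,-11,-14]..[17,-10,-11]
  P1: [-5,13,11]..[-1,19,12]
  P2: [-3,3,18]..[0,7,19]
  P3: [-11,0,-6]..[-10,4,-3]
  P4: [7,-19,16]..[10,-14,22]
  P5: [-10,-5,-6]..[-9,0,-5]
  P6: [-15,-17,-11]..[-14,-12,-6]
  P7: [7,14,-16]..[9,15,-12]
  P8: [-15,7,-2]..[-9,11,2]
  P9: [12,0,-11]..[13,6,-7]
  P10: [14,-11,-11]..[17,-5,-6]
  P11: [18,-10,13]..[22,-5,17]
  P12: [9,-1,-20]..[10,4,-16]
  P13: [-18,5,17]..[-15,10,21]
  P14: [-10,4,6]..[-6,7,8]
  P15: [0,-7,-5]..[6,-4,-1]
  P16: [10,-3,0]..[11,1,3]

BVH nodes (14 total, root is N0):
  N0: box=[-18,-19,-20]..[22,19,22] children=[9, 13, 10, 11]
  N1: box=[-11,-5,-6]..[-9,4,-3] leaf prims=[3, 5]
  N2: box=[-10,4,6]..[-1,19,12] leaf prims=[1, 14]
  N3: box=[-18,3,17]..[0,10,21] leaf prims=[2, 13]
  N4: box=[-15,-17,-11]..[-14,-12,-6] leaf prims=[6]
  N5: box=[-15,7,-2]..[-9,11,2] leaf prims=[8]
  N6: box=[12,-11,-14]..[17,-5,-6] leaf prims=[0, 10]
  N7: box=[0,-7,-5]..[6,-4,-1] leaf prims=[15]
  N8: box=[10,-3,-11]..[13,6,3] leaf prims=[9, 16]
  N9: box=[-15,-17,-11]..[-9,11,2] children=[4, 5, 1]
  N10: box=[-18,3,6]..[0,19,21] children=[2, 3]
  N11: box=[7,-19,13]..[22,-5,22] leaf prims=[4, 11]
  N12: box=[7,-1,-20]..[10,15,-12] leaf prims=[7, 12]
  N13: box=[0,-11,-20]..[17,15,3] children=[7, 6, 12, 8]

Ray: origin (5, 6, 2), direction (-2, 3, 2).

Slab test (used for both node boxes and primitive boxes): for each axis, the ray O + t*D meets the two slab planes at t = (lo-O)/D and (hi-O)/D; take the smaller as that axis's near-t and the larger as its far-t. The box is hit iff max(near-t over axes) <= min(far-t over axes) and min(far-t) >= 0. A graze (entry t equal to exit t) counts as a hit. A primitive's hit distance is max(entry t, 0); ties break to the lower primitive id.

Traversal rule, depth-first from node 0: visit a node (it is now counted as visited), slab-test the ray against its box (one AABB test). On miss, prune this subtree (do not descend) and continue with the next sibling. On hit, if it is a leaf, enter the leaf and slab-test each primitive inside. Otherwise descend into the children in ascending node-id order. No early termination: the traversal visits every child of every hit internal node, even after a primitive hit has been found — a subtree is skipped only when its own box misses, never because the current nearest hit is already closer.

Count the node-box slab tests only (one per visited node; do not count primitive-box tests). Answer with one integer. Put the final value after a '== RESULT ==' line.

Walk:
N0 x:[-17/2,23/2] y:[-25/3,13/3] z:[-11,10] -> hit [-25/3,13/3], descend [9, 10, 11, 13]
  N9 x:[7,10] y:[-23/3,5/3] z:[-13/2,0] -> miss, prune
  N10 x:[5/2,23/2] y:[-1,13/3] z:[2,19/2] -> hit [5/2,13/3], descend [2, 3]
    N2 x:[3,15/2] y:[-2/3,13/3] z:[2,5] -> hit [3,13/3] leaf, test {P1(miss), P14(miss)}
    N3 x:[5/2,23/2] y:[-1,4/3] z:[15/2,19/2] -> miss, prune
  N11 x:[-17/2,-1] y:[-25/3,-11/3] z:[11/2,10] -> miss, prune
  N13 x:[-6,5/2] y:[-17/3,3] z:[-11,1/2] -> hit [-17/3,1/2], descend [6, 7, 8, 12]
    N6 x:[-6,-7/2] y:[-17/3,-11/3] z:[-8,-4] -> miss, prune
    N7 x:[-1/2,5/2] y:[-13/3,-10/3] z:[-7/2,-3/2] -> miss, prune
    N8 x:[-4,-5/2] y:[-3,0] z:[-13/2,1/2] -> miss, prune
    N12 x:[-5/2,-1] y:[-7/3,3] z:[-11,-7] -> miss, prune

Summary -> nodes [0, 9, 10, 2, 3, 11, 13, 6, 7, 8, 12]; box-tests=11; leaf-entries=1; first=miss

== RESULT ==
11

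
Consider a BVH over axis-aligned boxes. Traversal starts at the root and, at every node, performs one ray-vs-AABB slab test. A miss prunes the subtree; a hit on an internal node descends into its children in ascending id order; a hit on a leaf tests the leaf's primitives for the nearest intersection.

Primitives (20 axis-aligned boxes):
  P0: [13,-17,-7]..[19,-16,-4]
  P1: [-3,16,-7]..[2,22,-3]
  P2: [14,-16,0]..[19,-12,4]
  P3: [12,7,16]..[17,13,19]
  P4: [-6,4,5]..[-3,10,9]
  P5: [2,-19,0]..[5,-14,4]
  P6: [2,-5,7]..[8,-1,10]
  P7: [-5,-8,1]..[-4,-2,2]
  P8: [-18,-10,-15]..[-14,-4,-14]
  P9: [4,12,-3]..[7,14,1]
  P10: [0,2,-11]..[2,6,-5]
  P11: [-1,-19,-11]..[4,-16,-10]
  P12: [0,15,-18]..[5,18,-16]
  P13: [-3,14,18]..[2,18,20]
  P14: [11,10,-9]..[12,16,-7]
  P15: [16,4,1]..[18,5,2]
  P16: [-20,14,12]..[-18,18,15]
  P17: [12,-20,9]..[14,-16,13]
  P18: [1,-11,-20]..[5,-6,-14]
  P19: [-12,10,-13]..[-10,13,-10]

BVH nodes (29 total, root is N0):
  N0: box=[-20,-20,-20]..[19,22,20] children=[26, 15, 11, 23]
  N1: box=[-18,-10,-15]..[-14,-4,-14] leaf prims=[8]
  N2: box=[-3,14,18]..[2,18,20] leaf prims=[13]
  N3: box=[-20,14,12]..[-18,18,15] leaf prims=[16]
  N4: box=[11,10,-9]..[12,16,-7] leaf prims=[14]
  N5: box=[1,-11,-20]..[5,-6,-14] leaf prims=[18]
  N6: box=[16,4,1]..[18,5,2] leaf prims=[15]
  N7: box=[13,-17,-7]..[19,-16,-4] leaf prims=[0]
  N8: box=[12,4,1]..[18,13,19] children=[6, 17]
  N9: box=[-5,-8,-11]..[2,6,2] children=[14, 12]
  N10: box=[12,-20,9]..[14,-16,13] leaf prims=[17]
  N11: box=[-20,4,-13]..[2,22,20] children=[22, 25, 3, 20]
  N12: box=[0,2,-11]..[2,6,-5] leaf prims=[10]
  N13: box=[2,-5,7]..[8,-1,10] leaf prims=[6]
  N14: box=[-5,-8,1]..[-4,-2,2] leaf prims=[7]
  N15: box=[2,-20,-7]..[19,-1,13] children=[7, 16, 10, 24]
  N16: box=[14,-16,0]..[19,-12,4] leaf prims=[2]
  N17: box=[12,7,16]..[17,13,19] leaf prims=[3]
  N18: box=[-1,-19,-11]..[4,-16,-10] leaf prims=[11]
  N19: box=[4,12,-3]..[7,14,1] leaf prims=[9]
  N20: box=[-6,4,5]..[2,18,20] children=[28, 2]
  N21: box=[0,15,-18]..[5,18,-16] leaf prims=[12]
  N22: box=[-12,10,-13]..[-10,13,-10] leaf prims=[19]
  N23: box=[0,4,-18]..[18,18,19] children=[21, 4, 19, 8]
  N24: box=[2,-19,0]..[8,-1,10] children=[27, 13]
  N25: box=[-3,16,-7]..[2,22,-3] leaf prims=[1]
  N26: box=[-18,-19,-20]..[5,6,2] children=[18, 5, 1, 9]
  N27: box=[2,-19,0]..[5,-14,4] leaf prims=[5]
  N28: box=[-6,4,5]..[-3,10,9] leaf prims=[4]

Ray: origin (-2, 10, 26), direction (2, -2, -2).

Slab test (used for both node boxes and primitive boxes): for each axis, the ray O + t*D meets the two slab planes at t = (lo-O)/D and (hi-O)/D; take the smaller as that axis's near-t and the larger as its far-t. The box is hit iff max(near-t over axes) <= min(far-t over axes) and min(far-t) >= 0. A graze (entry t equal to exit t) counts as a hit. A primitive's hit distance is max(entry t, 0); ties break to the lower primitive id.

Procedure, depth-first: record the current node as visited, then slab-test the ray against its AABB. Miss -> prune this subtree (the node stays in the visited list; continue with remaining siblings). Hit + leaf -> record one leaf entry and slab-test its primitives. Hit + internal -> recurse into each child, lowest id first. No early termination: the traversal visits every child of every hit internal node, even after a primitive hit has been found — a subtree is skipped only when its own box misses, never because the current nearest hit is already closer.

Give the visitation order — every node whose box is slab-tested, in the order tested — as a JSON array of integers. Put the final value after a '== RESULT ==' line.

Trace the traversal:
N0 x:[-9,21/2] y:[-6,15] z:[3,23] -> hit [3,21/2], descend [11, 15, 23, 26]
  N11 x:[-9,2] y:[-6,3] z:[3,39/2] -> miss, prune
  N15 x:[2,21/2] y:[11/2,15] z:[13/2,33/2] -> hit [13/2,21/2], descend [7, 10, 16, 24]
    N7 x:[15/2,21/2] y:[13,27/2] z:[15,33/2] -> miss, prune
    N10 x:[7,8] y:[13,15] z:[13/2,17/2] -> miss, prune
    N16 x:[8,21/2] y:[11,13] z:[11,13] -> miss, prune
    N24 x:[2,5] y:[11/2,29/2] z:[8,13] -> miss, prune
  N23 x:[1,10] y:[-4,3] z:[7/2,22] -> miss, prune
  N26 x:[-8,7/2] y:[2,29/2] z:[12,23] -> miss, prune

Summary -> nodes [0, 11, 15, 7, 10, 16, 24, 23, 26]; box-tests=9; leaf-entries=0; first=miss

== RESULT ==
[0, 11, 15, 7, 10, 16, 24, 23, 26]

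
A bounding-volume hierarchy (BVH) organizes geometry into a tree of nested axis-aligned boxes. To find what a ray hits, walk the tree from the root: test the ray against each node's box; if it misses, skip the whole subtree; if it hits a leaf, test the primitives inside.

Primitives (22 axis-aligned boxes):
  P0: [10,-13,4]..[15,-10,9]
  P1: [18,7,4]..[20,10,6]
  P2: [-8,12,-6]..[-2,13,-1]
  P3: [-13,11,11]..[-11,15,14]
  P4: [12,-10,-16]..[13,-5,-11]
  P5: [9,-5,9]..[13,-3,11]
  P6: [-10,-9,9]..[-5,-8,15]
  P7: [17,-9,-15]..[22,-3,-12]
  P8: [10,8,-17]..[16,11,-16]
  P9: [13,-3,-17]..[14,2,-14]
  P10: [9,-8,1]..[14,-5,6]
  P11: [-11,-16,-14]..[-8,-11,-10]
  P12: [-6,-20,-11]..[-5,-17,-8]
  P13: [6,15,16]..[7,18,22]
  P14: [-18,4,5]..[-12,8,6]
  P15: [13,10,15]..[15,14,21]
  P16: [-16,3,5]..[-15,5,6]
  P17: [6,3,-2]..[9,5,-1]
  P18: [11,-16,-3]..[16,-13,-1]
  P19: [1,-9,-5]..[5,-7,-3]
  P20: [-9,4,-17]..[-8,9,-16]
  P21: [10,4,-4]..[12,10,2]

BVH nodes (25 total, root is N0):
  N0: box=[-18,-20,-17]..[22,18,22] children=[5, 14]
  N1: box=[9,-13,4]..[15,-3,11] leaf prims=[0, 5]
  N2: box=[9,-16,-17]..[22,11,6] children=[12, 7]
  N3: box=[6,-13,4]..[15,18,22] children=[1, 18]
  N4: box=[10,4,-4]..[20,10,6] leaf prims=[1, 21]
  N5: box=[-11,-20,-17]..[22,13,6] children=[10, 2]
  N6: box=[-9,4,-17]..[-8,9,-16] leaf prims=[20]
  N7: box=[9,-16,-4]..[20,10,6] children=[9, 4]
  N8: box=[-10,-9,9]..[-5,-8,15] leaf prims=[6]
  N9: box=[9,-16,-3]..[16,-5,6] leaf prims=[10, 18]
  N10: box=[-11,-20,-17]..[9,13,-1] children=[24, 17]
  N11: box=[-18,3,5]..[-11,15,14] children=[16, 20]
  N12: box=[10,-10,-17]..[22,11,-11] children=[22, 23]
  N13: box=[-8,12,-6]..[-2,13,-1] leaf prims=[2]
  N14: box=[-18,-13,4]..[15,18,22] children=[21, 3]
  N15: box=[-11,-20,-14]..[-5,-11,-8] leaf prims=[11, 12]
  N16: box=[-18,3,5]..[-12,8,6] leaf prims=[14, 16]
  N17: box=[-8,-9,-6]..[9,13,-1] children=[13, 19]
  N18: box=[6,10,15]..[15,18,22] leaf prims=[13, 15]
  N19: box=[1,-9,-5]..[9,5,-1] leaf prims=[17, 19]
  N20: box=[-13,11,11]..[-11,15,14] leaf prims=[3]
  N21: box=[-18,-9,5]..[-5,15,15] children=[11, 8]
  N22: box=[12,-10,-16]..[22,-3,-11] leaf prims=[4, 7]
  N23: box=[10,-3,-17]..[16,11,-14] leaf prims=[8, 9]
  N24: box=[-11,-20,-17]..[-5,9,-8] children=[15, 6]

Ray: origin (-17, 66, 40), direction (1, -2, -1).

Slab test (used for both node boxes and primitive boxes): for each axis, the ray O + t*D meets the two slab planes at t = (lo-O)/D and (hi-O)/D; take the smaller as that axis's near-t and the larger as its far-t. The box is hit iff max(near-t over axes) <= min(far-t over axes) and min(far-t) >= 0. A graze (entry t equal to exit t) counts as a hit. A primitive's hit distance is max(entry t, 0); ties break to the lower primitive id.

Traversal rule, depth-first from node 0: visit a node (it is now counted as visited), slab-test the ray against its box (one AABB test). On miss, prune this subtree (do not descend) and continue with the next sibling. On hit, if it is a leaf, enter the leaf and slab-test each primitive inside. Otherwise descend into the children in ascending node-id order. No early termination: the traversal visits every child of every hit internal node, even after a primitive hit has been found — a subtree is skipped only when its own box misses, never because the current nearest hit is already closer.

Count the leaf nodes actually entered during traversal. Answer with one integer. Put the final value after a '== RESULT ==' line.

Trace the traversal:
N0 x:[-1,39] y:[24,43] z:[18,57] -> hit [24,39], descend [5, 14]
  N5 x:[6,39] y:[53/2,43] z:[34,57] -> hit [34,39], descend [2, 10]
    N2 x:[26,39] y:[55/2,41] z:[34,57] -> hit [34,39], descend [7, 12]
      N7 x:[26,37] y:[28,41] z:[34,44] -> hit [34,37], descend [4, 9]
        N4 x:[27,37] y:[28,31] z:[34,44] -> miss, prune
        N9 x:[26,33] y:[71/2,41] z:[34,43] -> miss, prune
      N12 x:[27,39] y:[55/2,38] z:[51,57] -> miss, prune
    N10 x:[6,26] y:[53/2,43] z:[41,57] -> miss, prune
  N14 x:[-1,32] y:[24,79/2] z:[18,36] -> hit [24,32], descend [3, 21]
    N3 x:[23,32] y:[24,79/2] z:[18,36] -> hit [24,32], descend [1, 18]
      N1 x:[26,32] y:[69/2,79/2] z:[29,36] -> miss, prune
      N18 x:[23,32] y:[24,28] z:[18,25] -> hit [24,25] leaf, test {P13@t=24, P15(miss)}
    N21 x:[-1,12] y:[51/2,75/2] z:[25,35] -> miss, prune

order=[0, 5, 2, 7, 4, 9, 12, 10, 14, 3, 1, 18, 21]  |boxes|=13  |leaves|=1  hit=P13

== RESULT ==
1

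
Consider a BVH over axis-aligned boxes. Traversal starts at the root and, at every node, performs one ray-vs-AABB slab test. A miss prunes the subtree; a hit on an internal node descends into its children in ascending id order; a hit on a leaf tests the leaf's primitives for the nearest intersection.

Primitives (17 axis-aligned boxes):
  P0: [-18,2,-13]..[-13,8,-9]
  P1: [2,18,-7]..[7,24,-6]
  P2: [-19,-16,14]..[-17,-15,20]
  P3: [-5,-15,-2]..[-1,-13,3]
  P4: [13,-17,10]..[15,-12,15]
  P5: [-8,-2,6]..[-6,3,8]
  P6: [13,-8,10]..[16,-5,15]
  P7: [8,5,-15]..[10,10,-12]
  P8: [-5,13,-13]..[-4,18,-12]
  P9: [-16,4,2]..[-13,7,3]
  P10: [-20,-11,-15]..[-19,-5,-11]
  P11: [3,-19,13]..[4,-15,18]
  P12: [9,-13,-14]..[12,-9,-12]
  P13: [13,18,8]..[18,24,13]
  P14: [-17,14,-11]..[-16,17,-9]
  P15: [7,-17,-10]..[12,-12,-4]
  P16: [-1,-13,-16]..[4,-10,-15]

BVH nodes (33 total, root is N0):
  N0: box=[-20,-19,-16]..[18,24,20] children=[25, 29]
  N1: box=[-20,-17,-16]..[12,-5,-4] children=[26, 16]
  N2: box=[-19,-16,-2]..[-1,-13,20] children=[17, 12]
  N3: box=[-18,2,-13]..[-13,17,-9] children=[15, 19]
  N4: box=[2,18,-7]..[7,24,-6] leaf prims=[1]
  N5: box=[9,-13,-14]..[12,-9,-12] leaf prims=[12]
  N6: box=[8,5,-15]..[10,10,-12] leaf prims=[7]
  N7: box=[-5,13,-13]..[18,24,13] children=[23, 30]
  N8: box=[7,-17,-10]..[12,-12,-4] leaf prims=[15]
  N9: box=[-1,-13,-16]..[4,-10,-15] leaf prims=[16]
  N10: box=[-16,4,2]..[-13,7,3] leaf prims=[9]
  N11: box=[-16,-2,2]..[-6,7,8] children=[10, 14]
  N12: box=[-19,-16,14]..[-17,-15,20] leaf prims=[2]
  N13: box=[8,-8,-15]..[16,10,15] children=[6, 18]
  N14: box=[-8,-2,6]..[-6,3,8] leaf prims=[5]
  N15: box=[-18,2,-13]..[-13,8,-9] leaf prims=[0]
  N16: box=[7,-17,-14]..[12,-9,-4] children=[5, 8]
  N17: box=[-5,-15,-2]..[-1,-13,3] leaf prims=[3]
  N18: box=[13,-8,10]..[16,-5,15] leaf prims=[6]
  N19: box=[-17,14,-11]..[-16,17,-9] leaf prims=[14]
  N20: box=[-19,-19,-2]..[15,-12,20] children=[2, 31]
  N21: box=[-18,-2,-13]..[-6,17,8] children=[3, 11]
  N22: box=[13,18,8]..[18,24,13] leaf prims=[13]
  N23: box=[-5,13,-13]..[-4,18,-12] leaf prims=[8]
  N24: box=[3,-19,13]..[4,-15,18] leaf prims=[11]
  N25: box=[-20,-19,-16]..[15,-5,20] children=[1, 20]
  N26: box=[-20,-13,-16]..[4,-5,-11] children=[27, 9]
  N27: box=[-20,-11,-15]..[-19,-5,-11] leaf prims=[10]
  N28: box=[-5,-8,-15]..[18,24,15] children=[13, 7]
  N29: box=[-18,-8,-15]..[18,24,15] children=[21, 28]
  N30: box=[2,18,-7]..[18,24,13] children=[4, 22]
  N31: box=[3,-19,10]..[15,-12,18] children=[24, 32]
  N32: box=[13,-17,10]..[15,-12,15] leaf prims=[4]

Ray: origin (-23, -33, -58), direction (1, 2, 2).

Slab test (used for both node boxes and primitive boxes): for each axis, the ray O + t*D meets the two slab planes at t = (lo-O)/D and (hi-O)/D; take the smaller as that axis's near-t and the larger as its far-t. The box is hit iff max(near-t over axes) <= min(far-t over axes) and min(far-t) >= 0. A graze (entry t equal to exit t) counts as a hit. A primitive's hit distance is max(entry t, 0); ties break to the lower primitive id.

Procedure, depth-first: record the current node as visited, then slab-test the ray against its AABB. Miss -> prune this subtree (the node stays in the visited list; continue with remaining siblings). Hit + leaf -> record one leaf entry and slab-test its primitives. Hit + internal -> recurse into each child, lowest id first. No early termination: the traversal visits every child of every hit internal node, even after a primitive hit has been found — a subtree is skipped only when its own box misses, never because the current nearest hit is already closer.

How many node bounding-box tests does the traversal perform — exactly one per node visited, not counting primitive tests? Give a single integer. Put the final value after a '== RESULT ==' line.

Trace the traversal:
N0 x:[3,41] y:[7,57/2] z:[21,39] -> hit [21,57/2], descend [25, 29]
  N25 x:[3,38] y:[7,14] z:[21,39] -> miss, prune
  N29 x:[5,41] y:[25/2,57/2] z:[43/2,73/2] -> hit [43/2,57/2], descend [21, 28]
    N21 x:[5,17] y:[31/2,25] z:[45/2,33] -> miss, prune
    N28 x:[18,41] y:[25/2,57/2] z:[43/2,73/2] -> hit [43/2,57/2], descend [7, 13]
      N7 x:[18,41] y:[23,57/2] z:[45/2,71/2] -> hit [23,57/2], descend [23, 30]
        N23 x:[18,19] y:[23,51/2] z:[45/2,23] -> miss, prune
        N30 x:[25,41] y:[51/2,57/2] z:[51/2,71/2] -> hit [51/2,57/2], descend [4, 22]
          N4 x:[25,30] y:[51/2,57/2] z:[51/2,26] -> hit [51/2,26] leaf, test {P1@t=51/2}
          N22 x:[36,41] y:[51/2,57/2] z:[33,71/2] -> miss, prune
      N13 x:[31,39] y:[25/2,43/2] z:[43/2,73/2] -> miss, prune

11 AABB tests over nodes [0, 25, 29, 21, 28, 7, 23, 30, 4, 22, 13]; 1 leaf entered; closest P1.

== RESULT ==
11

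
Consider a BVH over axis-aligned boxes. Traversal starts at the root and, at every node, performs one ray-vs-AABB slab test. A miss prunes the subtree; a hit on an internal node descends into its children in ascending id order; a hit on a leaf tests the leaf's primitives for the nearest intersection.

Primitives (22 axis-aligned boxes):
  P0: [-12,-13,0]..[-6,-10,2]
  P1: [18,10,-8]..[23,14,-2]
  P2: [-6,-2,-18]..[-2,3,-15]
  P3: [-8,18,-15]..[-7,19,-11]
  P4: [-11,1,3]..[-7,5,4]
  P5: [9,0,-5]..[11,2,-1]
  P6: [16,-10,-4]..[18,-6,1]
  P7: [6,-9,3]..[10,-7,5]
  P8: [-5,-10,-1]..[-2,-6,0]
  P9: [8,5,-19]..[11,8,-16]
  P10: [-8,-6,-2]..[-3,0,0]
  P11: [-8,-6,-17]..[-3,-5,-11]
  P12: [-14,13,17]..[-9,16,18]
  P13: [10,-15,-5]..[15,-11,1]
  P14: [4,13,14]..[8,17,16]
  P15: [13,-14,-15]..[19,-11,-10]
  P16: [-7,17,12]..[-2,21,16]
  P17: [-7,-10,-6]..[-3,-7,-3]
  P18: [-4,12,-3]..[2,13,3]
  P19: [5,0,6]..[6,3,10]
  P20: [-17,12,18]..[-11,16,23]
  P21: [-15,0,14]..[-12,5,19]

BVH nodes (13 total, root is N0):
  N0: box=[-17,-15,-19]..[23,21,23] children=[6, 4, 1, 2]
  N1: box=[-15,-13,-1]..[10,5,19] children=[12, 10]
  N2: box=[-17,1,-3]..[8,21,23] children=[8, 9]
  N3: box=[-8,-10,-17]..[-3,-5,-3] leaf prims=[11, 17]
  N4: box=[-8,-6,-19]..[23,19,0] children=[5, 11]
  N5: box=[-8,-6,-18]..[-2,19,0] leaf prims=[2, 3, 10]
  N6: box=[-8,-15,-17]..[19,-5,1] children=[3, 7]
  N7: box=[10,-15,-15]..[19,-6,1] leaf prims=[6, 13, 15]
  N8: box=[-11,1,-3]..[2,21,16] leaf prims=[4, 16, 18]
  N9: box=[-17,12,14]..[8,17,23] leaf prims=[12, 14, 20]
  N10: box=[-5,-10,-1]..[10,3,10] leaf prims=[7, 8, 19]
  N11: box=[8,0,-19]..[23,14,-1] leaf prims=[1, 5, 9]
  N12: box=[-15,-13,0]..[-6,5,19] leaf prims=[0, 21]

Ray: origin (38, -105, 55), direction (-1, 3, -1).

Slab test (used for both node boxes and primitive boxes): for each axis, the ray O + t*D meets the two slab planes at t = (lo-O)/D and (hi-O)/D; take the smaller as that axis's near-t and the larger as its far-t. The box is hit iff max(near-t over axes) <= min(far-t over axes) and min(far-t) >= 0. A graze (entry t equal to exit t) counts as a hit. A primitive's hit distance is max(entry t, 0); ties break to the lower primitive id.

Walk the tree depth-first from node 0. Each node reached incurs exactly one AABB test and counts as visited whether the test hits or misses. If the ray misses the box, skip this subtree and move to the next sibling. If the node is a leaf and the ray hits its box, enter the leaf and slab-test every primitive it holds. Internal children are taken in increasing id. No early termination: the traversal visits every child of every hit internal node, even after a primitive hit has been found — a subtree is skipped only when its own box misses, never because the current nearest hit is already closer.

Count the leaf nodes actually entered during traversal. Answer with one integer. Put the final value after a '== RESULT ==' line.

Walk:
N0 x:[15,55] y:[30,42] z:[32,74] -> hit [32,42], descend [1, 2, 4, 6]
  N1 x:[28,53] y:[92/3,110/3] z:[36,56] -> hit [36,110/3], descend [10, 12]
    N10 x:[28,43] y:[95/3,36] z:[45,56] -> miss, prune
    N12 x:[44,53] y:[92/3,110/3] z:[36,55] -> miss, prune
  N2 x:[30,55] y:[106/3,42] z:[32,58] -> hit [106/3,42], descend [8, 9]
    N8 x:[36,49] y:[106/3,42] z:[39,58] -> hit [39,42] leaf, test {P4(miss), P16@t=122/3, P18(miss)}
    N9 x:[30,55] y:[39,122/3] z:[32,41] -> hit [39,122/3] leaf, test {P12(miss), P14(miss), P20(miss)}
  N4 x:[15,46] y:[33,124/3] z:[55,74] -> miss, prune
  N6 x:[19,46] y:[30,100/3] z:[54,72] -> miss, prune

Summary -> nodes [0, 1, 10, 12, 2, 8, 9, 4, 6]; box-tests=9; leaf-entries=2; first=P16

== RESULT ==
2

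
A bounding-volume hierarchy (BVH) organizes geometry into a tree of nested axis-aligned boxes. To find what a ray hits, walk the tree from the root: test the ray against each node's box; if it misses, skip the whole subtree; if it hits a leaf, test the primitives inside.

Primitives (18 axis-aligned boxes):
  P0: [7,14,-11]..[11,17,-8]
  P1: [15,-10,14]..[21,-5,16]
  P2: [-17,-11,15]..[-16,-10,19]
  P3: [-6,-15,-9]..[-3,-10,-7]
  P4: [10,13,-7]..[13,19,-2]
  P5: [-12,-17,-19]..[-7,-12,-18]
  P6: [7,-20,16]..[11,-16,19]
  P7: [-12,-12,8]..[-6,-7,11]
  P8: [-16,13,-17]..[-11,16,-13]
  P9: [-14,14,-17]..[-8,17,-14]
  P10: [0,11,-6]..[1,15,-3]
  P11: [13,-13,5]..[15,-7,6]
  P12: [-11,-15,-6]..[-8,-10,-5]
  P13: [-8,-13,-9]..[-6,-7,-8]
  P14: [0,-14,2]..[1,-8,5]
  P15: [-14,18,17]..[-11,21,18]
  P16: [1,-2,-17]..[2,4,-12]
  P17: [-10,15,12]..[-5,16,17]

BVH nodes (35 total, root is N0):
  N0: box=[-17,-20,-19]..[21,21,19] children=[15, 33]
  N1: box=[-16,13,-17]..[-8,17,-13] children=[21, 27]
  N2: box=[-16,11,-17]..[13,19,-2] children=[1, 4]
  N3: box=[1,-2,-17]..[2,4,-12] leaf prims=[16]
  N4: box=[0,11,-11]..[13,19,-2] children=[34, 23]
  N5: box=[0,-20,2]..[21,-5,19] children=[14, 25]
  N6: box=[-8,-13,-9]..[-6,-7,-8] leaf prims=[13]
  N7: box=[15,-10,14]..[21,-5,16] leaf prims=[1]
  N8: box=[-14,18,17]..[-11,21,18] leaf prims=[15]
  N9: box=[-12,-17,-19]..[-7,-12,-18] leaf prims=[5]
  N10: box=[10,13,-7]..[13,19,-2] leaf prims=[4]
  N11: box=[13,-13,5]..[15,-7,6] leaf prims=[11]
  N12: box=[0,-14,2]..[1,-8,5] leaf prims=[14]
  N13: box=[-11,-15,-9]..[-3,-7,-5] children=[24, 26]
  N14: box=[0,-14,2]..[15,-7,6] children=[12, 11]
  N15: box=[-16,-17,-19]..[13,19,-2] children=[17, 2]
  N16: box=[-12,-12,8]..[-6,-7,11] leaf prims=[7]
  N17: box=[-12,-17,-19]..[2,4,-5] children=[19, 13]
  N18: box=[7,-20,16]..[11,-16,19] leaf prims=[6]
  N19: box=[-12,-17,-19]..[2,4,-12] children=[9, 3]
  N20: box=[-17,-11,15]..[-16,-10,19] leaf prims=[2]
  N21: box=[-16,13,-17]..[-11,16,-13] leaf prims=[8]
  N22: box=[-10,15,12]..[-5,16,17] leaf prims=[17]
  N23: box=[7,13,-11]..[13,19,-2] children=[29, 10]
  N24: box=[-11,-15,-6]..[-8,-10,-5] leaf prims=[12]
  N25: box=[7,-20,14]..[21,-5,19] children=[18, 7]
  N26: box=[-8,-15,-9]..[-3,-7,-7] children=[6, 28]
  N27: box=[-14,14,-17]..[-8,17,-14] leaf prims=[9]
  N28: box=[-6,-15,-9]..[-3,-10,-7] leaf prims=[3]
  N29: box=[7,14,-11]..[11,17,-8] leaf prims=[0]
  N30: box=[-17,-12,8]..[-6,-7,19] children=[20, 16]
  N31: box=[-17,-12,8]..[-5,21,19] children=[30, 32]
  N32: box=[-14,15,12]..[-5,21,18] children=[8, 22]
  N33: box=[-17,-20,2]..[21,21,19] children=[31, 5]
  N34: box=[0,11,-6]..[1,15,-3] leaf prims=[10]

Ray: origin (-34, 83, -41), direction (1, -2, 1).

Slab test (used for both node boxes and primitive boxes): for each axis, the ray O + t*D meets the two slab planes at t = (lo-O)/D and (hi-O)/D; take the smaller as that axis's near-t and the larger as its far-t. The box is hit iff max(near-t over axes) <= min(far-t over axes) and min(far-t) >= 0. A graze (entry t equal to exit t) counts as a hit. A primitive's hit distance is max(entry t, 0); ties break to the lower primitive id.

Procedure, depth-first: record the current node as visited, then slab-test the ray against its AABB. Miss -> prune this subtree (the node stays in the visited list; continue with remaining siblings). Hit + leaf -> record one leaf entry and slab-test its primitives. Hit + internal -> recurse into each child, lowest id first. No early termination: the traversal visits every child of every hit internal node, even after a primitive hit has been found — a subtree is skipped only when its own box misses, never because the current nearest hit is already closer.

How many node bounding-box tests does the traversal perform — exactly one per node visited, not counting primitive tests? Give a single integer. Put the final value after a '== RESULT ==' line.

Trace the traversal:
N0 x:[17,55] y:[31,103/2] z:[22,60] -> hit [31,103/2], descend [15, 33]
  N15 x:[18,47] y:[32,50] z:[22,39] -> hit [32,39], descend [2, 17]
    N2 x:[18,47] y:[32,36] z:[24,39] -> hit [32,36], descend [1, 4]
      N1 x:[18,26] y:[33,35] z:[24,28] -> miss, prune
      N4 x:[34,47] y:[32,36] z:[30,39] -> hit [34,36], descend [23, 34]
        N23 x:[41,47] y:[32,35] z:[30,39] -> miss, prune
        N34 x:[34,35] y:[34,36] z:[35,38] -> hit [35,35] leaf, test {P10@t=35}
    N17 x:[22,36] y:[79/2,50] z:[22,36] -> miss, prune
  N33 x:[17,55] y:[31,103/2] z:[43,60] -> hit [43,103/2], descend [5, 31]
    N5 x:[34,55] y:[44,103/2] z:[43,60] -> hit [44,103/2], descend [14, 25]
      N14 x:[34,49] y:[45,97/2] z:[43,47] -> hit [45,47], descend [11, 12]
        N11 x:[47,49] y:[45,48] z:[46,47] -> hit [47,47] leaf, test {P11@t=47}
        N12 x:[34,35] y:[91/2,97/2] z:[43,46] -> miss, prune
      N25 x:[41,55] y:[44,103/2] z:[55,60] -> miss, prune
    N31 x:[17,29] y:[31,95/2] z:[49,60] -> miss, prune

order=[0, 15, 2, 1, 4, 23, 34, 17, 33, 5, 14, 11, 12, 25, 31]  |boxes|=15  |leaves|=2  hit=P10

== RESULT ==
15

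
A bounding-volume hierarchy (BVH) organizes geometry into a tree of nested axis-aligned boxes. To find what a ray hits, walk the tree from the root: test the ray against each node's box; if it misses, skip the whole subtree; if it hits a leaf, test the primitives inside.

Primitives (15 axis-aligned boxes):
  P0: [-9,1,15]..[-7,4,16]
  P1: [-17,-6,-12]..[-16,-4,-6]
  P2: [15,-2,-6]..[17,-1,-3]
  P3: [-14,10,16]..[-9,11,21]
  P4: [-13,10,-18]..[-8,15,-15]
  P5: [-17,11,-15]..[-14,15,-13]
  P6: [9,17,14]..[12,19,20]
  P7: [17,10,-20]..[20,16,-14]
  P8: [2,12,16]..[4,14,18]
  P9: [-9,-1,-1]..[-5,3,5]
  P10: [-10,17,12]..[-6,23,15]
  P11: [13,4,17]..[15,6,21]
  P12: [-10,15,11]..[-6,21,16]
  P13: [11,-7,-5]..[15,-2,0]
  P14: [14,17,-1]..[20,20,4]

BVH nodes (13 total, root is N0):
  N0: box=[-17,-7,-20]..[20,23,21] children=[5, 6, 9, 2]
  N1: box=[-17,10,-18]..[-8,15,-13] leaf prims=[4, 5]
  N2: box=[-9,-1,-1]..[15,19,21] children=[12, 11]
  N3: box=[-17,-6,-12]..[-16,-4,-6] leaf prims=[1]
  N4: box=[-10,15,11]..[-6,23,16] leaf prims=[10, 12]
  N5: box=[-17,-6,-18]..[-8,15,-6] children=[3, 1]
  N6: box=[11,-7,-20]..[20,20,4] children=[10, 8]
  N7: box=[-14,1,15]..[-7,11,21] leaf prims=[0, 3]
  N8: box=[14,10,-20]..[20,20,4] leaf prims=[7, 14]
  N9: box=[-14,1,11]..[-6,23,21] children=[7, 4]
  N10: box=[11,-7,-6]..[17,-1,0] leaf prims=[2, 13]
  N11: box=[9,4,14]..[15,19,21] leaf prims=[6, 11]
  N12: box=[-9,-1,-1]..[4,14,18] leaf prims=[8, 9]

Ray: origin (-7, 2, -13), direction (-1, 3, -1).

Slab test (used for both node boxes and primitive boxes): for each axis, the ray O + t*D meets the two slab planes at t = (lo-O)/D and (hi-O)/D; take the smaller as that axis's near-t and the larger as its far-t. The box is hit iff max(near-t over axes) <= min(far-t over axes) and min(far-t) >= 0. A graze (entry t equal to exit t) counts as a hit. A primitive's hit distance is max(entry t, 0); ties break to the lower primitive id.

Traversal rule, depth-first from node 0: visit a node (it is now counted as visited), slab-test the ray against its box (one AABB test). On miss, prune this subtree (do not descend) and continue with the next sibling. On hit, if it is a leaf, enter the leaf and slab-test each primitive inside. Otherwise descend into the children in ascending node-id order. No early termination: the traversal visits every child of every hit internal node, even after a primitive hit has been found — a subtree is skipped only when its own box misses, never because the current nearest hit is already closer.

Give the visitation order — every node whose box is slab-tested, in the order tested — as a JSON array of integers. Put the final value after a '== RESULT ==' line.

Trace the traversal:
N0 x:[-27,10] y:[-3,7] z:[-34,7] -> hit [-3,7], descend [2, 5, 6, 9]
  N2 x:[-22,2] y:[-1,17/3] z:[-34,-12] -> miss, prune
  N5 x:[1,10] y:[-8/3,13/3] z:[-7,5] -> hit [1,13/3], descend [1, 3]
    N1 x:[1,10] y:[8/3,13/3] z:[0,5] -> hit [8/3,13/3] leaf, test {P4@t=8/3, P5(miss)}
    N3 x:[9,10] y:[-8/3,-2] z:[-7,-1] -> miss, prune
  N6 x:[-27,-18] y:[-3,6] z:[-17,7] -> miss, prune
  N9 x:[-1,7] y:[-1/3,7] z:[-34,-24] -> miss, prune

Summary -> nodes [0, 2, 5, 1, 3, 6, 9]; box-tests=7; leaf-entries=1; first=P4

== RESULT ==
[0, 2, 5, 1, 3, 6, 9]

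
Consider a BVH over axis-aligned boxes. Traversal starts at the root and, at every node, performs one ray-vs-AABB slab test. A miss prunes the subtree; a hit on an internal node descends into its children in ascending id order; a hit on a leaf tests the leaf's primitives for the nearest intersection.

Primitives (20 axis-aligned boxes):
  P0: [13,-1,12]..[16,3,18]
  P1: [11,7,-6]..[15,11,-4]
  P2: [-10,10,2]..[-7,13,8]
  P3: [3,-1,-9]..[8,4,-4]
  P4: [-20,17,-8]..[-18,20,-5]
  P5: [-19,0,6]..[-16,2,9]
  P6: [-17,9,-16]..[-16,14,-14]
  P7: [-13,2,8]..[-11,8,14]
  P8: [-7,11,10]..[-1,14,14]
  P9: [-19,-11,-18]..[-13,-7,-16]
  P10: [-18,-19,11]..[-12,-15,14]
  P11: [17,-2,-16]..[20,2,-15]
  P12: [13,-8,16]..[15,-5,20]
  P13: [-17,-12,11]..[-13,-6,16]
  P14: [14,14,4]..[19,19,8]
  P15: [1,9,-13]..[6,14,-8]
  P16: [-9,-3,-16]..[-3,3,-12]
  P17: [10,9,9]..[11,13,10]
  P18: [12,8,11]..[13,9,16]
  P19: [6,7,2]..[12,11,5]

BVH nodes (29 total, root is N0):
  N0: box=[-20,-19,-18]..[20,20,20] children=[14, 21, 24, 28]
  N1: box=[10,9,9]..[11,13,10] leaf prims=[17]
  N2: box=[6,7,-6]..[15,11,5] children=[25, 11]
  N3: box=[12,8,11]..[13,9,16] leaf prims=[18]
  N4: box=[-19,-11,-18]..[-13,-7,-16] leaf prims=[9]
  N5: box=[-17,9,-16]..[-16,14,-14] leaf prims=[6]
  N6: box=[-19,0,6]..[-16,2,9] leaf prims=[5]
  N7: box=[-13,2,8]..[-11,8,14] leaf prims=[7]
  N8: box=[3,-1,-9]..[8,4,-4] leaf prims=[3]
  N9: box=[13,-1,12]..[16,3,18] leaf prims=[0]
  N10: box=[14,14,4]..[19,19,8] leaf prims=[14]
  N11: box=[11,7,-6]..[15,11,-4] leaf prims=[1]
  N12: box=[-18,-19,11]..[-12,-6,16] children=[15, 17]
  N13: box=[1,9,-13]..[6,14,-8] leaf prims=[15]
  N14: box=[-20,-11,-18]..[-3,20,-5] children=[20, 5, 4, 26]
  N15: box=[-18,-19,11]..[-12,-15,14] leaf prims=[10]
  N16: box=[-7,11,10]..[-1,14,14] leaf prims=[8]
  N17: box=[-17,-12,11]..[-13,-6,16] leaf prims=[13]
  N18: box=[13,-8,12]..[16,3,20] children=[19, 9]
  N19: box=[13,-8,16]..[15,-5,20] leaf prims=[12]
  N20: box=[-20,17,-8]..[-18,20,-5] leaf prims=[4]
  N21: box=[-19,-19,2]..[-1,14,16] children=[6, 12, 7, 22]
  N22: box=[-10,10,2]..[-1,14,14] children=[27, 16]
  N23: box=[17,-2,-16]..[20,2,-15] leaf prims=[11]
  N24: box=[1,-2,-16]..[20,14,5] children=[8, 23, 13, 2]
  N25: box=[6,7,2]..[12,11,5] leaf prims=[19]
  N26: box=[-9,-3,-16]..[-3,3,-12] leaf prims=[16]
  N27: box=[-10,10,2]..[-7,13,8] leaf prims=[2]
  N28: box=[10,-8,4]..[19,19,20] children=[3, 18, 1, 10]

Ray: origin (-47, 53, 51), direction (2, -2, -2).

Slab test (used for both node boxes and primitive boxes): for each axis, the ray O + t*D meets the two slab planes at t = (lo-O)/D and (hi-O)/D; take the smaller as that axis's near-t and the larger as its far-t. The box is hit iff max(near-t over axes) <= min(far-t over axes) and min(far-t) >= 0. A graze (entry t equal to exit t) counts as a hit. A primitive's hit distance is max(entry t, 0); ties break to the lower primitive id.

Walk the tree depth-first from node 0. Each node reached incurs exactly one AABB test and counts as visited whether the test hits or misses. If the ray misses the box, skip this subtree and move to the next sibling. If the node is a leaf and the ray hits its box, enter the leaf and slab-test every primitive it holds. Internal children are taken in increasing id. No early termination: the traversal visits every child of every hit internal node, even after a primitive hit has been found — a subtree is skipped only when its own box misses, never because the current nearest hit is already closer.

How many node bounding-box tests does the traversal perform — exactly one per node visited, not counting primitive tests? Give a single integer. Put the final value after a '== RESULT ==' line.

Traverse from the root:
N0 x:[27/2,67/2] y:[33/2,36] z:[31/2,69/2] -> hit [33/2,67/2], descend [14, 21, 24, 28]
  N14 x:[27/2,22] y:[33/2,32] z:[28,69/2] -> miss, prune
  N21 x:[14,23] y:[39/2,36] z:[35/2,49/2] -> hit [39/2,23], descend [6, 7, 12, 22]
    N6 x:[14,31/2] y:[51/2,53/2] z:[21,45/2] -> miss, prune
    N7 x:[17,18] y:[45/2,51/2] z:[37/2,43/2] -> miss, prune
    N12 x:[29/2,35/2] y:[59/2,36] z:[35/2,20] -> miss, prune
    N22 x:[37/2,23] y:[39/2,43/2] z:[37/2,49/2] -> hit [39/2,43/2], descend [16, 27]
      N16 x:[20,23] y:[39/2,21] z:[37/2,41/2] -> hit [20,41/2] leaf, test {P8@t=20}
      N27 x:[37/2,20] y:[20,43/2] z:[43/2,49/2] -> miss, prune
  N24 x:[24,67/2] y:[39/2,55/2] z:[23,67/2] -> hit [24,55/2], descend [2, 8, 13, 23]
    N2 x:[53/2,31] y:[21,23] z:[23,57/2] -> miss, prune
    N8 x:[25,55/2] y:[49/2,27] z:[55/2,30] -> miss, prune
    N13 x:[24,53/2] y:[39/2,22] z:[59/2,32] -> miss, prune
    N23 x:[32,67/2] y:[51/2,55/2] z:[33,67/2] -> miss, prune
  N28 x:[57/2,33] y:[17,61/2] z:[31/2,47/2] -> miss, prune

Visited [0, 14, 21, 6, 7, 12, 22, 16, 27, 24, 2, 8, 13, 23, 28]. Tests: 15 box, 1 leaf. Nearest: P8.

== RESULT ==
15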